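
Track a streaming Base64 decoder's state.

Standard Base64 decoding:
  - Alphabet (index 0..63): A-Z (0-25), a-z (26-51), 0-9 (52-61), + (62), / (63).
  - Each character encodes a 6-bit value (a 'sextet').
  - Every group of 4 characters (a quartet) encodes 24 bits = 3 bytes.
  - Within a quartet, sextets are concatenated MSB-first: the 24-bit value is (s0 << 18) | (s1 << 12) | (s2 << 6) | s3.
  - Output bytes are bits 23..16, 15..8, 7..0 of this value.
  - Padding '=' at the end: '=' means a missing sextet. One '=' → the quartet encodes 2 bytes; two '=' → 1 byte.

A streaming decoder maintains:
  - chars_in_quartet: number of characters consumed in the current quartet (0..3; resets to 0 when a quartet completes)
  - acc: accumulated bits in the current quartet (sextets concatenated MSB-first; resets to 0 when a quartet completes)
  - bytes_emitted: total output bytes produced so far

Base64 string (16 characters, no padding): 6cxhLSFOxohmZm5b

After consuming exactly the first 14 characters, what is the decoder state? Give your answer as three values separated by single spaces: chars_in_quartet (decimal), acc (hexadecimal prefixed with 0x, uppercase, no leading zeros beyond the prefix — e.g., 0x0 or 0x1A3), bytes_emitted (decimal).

Answer: 2 0x666 9

Derivation:
After char 0 ('6'=58): chars_in_quartet=1 acc=0x3A bytes_emitted=0
After char 1 ('c'=28): chars_in_quartet=2 acc=0xE9C bytes_emitted=0
After char 2 ('x'=49): chars_in_quartet=3 acc=0x3A731 bytes_emitted=0
After char 3 ('h'=33): chars_in_quartet=4 acc=0xE9CC61 -> emit E9 CC 61, reset; bytes_emitted=3
After char 4 ('L'=11): chars_in_quartet=1 acc=0xB bytes_emitted=3
After char 5 ('S'=18): chars_in_quartet=2 acc=0x2D2 bytes_emitted=3
After char 6 ('F'=5): chars_in_quartet=3 acc=0xB485 bytes_emitted=3
After char 7 ('O'=14): chars_in_quartet=4 acc=0x2D214E -> emit 2D 21 4E, reset; bytes_emitted=6
After char 8 ('x'=49): chars_in_quartet=1 acc=0x31 bytes_emitted=6
After char 9 ('o'=40): chars_in_quartet=2 acc=0xC68 bytes_emitted=6
After char 10 ('h'=33): chars_in_quartet=3 acc=0x31A21 bytes_emitted=6
After char 11 ('m'=38): chars_in_quartet=4 acc=0xC68866 -> emit C6 88 66, reset; bytes_emitted=9
After char 12 ('Z'=25): chars_in_quartet=1 acc=0x19 bytes_emitted=9
After char 13 ('m'=38): chars_in_quartet=2 acc=0x666 bytes_emitted=9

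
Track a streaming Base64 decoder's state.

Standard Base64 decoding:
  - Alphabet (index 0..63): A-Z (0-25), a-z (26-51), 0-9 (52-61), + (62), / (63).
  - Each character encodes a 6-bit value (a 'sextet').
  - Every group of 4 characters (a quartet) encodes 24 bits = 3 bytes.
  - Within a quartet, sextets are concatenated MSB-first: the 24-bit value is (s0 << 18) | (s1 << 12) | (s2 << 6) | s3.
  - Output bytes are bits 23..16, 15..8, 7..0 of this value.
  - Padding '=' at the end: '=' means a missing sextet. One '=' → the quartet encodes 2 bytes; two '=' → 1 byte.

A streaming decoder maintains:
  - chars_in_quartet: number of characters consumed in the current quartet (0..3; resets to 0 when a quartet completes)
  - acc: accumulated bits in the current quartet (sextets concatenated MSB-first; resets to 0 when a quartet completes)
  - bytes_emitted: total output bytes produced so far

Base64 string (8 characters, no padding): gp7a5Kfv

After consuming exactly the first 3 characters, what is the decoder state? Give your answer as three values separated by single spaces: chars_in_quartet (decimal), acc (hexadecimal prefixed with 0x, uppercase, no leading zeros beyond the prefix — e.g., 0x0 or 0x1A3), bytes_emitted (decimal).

After char 0 ('g'=32): chars_in_quartet=1 acc=0x20 bytes_emitted=0
After char 1 ('p'=41): chars_in_quartet=2 acc=0x829 bytes_emitted=0
After char 2 ('7'=59): chars_in_quartet=3 acc=0x20A7B bytes_emitted=0

Answer: 3 0x20A7B 0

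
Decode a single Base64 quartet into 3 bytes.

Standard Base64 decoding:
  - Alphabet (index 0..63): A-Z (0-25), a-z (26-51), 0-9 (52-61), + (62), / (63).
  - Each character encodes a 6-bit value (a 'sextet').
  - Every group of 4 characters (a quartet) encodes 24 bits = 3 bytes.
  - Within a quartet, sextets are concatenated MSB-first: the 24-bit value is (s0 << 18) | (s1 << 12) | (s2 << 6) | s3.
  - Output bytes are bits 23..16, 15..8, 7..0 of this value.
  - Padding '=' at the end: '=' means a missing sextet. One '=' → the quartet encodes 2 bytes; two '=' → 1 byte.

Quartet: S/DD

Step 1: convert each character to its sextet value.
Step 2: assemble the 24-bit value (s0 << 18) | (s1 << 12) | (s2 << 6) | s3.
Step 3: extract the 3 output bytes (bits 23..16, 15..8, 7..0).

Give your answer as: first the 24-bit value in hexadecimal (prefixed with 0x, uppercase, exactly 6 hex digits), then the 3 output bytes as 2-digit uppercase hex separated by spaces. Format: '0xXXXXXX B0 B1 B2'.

Sextets: S=18, /=63, D=3, D=3
24-bit: (18<<18) | (63<<12) | (3<<6) | 3
      = 0x480000 | 0x03F000 | 0x0000C0 | 0x000003
      = 0x4BF0C3
Bytes: (v>>16)&0xFF=4B, (v>>8)&0xFF=F0, v&0xFF=C3

Answer: 0x4BF0C3 4B F0 C3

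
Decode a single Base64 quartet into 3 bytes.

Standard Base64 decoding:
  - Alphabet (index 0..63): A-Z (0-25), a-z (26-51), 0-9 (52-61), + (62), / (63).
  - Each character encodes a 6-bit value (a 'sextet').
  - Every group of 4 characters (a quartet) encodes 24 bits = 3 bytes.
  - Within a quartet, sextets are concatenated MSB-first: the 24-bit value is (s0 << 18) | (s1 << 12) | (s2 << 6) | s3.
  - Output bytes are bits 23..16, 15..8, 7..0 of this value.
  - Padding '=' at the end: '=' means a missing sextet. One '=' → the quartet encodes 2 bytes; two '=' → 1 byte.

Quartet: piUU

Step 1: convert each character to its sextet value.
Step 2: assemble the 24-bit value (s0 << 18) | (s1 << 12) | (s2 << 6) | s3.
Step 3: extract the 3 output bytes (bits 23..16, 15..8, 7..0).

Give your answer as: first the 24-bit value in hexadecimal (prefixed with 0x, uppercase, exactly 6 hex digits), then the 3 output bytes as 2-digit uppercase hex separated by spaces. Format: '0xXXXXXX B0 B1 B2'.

Sextets: p=41, i=34, U=20, U=20
24-bit: (41<<18) | (34<<12) | (20<<6) | 20
      = 0xA40000 | 0x022000 | 0x000500 | 0x000014
      = 0xA62514
Bytes: (v>>16)&0xFF=A6, (v>>8)&0xFF=25, v&0xFF=14

Answer: 0xA62514 A6 25 14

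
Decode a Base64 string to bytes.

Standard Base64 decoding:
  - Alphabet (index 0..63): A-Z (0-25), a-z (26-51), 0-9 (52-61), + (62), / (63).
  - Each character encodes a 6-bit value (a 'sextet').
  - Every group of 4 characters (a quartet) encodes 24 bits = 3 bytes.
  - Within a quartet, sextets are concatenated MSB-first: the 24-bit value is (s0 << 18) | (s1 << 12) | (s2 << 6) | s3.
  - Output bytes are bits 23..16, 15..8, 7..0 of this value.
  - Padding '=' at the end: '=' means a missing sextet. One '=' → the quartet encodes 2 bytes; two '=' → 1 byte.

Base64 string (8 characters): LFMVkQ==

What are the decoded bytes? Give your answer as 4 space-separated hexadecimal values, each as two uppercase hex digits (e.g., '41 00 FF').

After char 0 ('L'=11): chars_in_quartet=1 acc=0xB bytes_emitted=0
After char 1 ('F'=5): chars_in_quartet=2 acc=0x2C5 bytes_emitted=0
After char 2 ('M'=12): chars_in_quartet=3 acc=0xB14C bytes_emitted=0
After char 3 ('V'=21): chars_in_quartet=4 acc=0x2C5315 -> emit 2C 53 15, reset; bytes_emitted=3
After char 4 ('k'=36): chars_in_quartet=1 acc=0x24 bytes_emitted=3
After char 5 ('Q'=16): chars_in_quartet=2 acc=0x910 bytes_emitted=3
Padding '==': partial quartet acc=0x910 -> emit 91; bytes_emitted=4

Answer: 2C 53 15 91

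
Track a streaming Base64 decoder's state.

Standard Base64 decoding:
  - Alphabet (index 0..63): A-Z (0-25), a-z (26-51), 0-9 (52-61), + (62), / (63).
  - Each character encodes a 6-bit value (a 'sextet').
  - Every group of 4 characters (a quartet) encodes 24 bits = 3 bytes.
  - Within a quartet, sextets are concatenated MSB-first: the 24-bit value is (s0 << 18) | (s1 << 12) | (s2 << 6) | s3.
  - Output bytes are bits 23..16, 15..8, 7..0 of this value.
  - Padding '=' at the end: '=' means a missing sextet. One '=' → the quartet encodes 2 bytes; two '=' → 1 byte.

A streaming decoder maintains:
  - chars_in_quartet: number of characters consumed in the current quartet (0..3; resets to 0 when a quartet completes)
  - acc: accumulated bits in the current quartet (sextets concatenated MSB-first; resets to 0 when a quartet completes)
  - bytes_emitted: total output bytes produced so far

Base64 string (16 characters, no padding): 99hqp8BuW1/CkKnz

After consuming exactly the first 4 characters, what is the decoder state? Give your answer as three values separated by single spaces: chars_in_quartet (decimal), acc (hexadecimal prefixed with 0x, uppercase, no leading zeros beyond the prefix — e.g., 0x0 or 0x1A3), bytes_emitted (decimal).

Answer: 0 0x0 3

Derivation:
After char 0 ('9'=61): chars_in_quartet=1 acc=0x3D bytes_emitted=0
After char 1 ('9'=61): chars_in_quartet=2 acc=0xF7D bytes_emitted=0
After char 2 ('h'=33): chars_in_quartet=3 acc=0x3DF61 bytes_emitted=0
After char 3 ('q'=42): chars_in_quartet=4 acc=0xF7D86A -> emit F7 D8 6A, reset; bytes_emitted=3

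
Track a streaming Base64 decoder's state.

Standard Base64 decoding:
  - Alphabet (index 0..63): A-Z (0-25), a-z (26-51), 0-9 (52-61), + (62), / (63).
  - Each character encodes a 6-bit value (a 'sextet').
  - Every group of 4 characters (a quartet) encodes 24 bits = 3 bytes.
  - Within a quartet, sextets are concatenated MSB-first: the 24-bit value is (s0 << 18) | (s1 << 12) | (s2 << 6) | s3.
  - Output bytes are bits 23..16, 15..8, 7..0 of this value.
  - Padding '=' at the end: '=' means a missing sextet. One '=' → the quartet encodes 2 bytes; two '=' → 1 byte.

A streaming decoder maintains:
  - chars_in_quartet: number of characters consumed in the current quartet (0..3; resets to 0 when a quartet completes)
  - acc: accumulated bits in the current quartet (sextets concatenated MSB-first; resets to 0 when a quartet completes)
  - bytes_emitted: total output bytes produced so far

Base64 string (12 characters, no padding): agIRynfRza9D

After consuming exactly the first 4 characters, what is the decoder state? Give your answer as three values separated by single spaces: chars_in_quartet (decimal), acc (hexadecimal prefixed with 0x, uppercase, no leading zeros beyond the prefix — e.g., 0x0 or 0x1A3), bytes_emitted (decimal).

Answer: 0 0x0 3

Derivation:
After char 0 ('a'=26): chars_in_quartet=1 acc=0x1A bytes_emitted=0
After char 1 ('g'=32): chars_in_quartet=2 acc=0x6A0 bytes_emitted=0
After char 2 ('I'=8): chars_in_quartet=3 acc=0x1A808 bytes_emitted=0
After char 3 ('R'=17): chars_in_quartet=4 acc=0x6A0211 -> emit 6A 02 11, reset; bytes_emitted=3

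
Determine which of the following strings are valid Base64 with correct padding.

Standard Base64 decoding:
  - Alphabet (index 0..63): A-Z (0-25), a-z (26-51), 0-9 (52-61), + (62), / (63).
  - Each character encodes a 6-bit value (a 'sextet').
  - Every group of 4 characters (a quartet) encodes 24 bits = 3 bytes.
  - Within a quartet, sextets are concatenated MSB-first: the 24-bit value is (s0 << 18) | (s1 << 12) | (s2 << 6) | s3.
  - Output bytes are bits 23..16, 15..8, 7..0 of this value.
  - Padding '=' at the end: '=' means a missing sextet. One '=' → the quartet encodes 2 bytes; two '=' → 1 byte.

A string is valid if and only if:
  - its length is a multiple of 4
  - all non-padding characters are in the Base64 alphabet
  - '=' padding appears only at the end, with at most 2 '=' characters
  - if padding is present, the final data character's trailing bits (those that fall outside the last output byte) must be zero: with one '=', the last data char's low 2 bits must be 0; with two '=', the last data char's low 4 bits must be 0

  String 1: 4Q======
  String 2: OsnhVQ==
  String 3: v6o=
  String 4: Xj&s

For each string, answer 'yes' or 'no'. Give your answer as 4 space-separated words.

Answer: no yes yes no

Derivation:
String 1: '4Q======' → invalid (6 pad chars (max 2))
String 2: 'OsnhVQ==' → valid
String 3: 'v6o=' → valid
String 4: 'Xj&s' → invalid (bad char(s): ['&'])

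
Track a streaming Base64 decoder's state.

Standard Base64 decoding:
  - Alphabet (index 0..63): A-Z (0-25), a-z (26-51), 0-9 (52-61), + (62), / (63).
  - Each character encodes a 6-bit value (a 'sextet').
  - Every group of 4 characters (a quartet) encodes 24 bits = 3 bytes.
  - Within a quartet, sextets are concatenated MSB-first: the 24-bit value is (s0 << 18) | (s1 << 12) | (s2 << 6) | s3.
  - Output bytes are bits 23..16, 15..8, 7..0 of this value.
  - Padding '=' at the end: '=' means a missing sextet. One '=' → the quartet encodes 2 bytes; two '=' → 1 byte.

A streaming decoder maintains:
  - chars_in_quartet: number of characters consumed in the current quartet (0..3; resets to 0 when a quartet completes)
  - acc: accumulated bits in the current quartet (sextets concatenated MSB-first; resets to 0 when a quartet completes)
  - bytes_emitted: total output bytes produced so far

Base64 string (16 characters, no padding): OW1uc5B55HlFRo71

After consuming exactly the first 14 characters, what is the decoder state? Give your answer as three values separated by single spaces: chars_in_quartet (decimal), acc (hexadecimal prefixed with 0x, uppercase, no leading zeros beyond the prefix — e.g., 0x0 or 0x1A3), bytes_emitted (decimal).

After char 0 ('O'=14): chars_in_quartet=1 acc=0xE bytes_emitted=0
After char 1 ('W'=22): chars_in_quartet=2 acc=0x396 bytes_emitted=0
After char 2 ('1'=53): chars_in_quartet=3 acc=0xE5B5 bytes_emitted=0
After char 3 ('u'=46): chars_in_quartet=4 acc=0x396D6E -> emit 39 6D 6E, reset; bytes_emitted=3
After char 4 ('c'=28): chars_in_quartet=1 acc=0x1C bytes_emitted=3
After char 5 ('5'=57): chars_in_quartet=2 acc=0x739 bytes_emitted=3
After char 6 ('B'=1): chars_in_quartet=3 acc=0x1CE41 bytes_emitted=3
After char 7 ('5'=57): chars_in_quartet=4 acc=0x739079 -> emit 73 90 79, reset; bytes_emitted=6
After char 8 ('5'=57): chars_in_quartet=1 acc=0x39 bytes_emitted=6
After char 9 ('H'=7): chars_in_quartet=2 acc=0xE47 bytes_emitted=6
After char 10 ('l'=37): chars_in_quartet=3 acc=0x391E5 bytes_emitted=6
After char 11 ('F'=5): chars_in_quartet=4 acc=0xE47945 -> emit E4 79 45, reset; bytes_emitted=9
After char 12 ('R'=17): chars_in_quartet=1 acc=0x11 bytes_emitted=9
After char 13 ('o'=40): chars_in_quartet=2 acc=0x468 bytes_emitted=9

Answer: 2 0x468 9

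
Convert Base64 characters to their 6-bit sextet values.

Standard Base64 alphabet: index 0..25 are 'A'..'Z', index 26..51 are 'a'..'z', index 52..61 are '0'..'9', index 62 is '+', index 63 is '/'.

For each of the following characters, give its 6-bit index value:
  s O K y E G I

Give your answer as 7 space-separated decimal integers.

's': a..z range, 26 + ord('s') − ord('a') = 44
'O': A..Z range, ord('O') − ord('A') = 14
'K': A..Z range, ord('K') − ord('A') = 10
'y': a..z range, 26 + ord('y') − ord('a') = 50
'E': A..Z range, ord('E') − ord('A') = 4
'G': A..Z range, ord('G') − ord('A') = 6
'I': A..Z range, ord('I') − ord('A') = 8

Answer: 44 14 10 50 4 6 8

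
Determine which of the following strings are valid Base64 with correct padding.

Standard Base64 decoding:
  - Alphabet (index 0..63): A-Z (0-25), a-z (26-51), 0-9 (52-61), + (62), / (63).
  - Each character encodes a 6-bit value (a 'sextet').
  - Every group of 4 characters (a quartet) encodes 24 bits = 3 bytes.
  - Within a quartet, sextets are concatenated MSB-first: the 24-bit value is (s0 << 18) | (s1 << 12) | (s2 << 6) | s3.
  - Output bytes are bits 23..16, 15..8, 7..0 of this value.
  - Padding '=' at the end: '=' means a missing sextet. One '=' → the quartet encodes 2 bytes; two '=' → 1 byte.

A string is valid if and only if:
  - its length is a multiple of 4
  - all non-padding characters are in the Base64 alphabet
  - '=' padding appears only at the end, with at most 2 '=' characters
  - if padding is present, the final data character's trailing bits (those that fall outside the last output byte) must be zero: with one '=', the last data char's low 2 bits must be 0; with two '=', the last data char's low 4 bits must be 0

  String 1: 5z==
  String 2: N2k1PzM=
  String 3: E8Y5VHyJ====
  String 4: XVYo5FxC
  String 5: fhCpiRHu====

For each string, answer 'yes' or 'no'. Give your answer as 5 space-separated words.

Answer: no yes no yes no

Derivation:
String 1: '5z==' → invalid (bad trailing bits)
String 2: 'N2k1PzM=' → valid
String 3: 'E8Y5VHyJ====' → invalid (4 pad chars (max 2))
String 4: 'XVYo5FxC' → valid
String 5: 'fhCpiRHu====' → invalid (4 pad chars (max 2))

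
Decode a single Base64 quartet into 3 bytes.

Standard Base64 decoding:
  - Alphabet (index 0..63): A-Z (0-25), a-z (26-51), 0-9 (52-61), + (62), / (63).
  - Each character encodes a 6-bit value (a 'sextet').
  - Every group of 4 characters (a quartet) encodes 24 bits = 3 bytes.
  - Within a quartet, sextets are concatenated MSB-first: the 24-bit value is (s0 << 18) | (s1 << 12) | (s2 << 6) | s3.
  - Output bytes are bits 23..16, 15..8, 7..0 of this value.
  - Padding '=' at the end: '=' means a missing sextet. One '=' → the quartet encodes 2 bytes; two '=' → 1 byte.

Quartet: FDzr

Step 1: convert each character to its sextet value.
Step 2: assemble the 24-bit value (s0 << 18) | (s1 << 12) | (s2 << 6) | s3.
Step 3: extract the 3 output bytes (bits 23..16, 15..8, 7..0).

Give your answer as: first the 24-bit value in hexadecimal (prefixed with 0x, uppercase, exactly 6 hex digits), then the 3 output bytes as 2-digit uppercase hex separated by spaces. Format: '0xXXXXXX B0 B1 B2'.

Sextets: F=5, D=3, z=51, r=43
24-bit: (5<<18) | (3<<12) | (51<<6) | 43
      = 0x140000 | 0x003000 | 0x000CC0 | 0x00002B
      = 0x143CEB
Bytes: (v>>16)&0xFF=14, (v>>8)&0xFF=3C, v&0xFF=EB

Answer: 0x143CEB 14 3C EB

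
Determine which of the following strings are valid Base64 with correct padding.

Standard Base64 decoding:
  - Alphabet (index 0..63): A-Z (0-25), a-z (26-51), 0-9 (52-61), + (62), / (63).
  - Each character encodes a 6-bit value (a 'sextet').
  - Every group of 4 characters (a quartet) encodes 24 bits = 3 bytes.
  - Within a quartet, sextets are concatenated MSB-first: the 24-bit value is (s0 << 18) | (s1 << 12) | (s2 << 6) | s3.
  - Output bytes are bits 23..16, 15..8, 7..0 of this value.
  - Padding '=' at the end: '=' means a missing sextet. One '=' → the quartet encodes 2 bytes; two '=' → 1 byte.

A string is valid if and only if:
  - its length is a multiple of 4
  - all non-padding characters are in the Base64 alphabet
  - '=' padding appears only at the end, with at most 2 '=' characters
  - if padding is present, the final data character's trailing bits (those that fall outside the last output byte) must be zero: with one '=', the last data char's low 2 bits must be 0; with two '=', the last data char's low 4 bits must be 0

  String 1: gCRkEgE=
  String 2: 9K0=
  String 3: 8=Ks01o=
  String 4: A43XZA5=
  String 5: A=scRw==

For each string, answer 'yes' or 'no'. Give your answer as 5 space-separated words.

Answer: yes yes no no no

Derivation:
String 1: 'gCRkEgE=' → valid
String 2: '9K0=' → valid
String 3: '8=Ks01o=' → invalid (bad char(s): ['=']; '=' in middle)
String 4: 'A43XZA5=' → invalid (bad trailing bits)
String 5: 'A=scRw==' → invalid (bad char(s): ['=']; '=' in middle)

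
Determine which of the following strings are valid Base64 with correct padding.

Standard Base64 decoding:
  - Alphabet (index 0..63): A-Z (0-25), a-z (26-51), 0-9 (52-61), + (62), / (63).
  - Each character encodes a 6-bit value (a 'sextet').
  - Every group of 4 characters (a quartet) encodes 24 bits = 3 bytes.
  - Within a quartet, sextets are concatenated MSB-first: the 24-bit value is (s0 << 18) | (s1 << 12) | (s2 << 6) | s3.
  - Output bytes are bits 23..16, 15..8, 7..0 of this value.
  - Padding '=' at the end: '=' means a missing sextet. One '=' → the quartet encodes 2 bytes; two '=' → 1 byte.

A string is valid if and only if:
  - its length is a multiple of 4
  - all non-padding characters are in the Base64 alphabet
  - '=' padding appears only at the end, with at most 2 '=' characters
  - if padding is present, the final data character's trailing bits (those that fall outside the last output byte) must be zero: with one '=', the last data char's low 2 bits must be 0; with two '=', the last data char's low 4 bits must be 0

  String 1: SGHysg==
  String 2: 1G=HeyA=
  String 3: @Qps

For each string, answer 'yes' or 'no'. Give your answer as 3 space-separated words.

String 1: 'SGHysg==' → valid
String 2: '1G=HeyA=' → invalid (bad char(s): ['=']; '=' in middle)
String 3: '@Qps' → invalid (bad char(s): ['@'])

Answer: yes no no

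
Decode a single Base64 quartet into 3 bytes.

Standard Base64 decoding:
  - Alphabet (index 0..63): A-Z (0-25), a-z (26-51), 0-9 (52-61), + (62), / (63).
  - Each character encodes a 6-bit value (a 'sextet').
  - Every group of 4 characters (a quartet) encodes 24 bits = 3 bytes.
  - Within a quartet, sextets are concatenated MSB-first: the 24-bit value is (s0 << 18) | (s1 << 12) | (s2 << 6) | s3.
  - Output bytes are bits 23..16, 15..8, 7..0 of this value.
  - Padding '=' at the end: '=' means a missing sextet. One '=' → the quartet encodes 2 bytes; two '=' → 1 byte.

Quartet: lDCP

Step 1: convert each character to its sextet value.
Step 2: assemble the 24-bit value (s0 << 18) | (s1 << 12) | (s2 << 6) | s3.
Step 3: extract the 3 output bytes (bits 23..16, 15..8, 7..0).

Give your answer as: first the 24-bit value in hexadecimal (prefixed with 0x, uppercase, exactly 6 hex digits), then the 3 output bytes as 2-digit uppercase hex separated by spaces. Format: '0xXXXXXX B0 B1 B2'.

Answer: 0x94308F 94 30 8F

Derivation:
Sextets: l=37, D=3, C=2, P=15
24-bit: (37<<18) | (3<<12) | (2<<6) | 15
      = 0x940000 | 0x003000 | 0x000080 | 0x00000F
      = 0x94308F
Bytes: (v>>16)&0xFF=94, (v>>8)&0xFF=30, v&0xFF=8F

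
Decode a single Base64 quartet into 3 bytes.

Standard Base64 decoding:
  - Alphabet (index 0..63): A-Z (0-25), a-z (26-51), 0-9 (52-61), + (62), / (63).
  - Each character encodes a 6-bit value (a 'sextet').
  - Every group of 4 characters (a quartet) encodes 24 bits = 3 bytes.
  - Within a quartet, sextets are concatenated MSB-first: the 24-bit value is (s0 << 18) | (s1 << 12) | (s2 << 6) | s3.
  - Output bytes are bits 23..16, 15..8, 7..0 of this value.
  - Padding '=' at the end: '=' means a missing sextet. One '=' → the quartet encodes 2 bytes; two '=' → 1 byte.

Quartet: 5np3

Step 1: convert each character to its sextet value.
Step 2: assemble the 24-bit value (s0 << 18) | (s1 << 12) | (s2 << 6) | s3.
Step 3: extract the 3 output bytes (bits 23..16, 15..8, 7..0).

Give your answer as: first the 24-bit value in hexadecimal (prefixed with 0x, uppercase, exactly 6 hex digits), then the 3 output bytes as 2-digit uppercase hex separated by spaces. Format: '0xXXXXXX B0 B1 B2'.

Sextets: 5=57, n=39, p=41, 3=55
24-bit: (57<<18) | (39<<12) | (41<<6) | 55
      = 0xE40000 | 0x027000 | 0x000A40 | 0x000037
      = 0xE67A77
Bytes: (v>>16)&0xFF=E6, (v>>8)&0xFF=7A, v&0xFF=77

Answer: 0xE67A77 E6 7A 77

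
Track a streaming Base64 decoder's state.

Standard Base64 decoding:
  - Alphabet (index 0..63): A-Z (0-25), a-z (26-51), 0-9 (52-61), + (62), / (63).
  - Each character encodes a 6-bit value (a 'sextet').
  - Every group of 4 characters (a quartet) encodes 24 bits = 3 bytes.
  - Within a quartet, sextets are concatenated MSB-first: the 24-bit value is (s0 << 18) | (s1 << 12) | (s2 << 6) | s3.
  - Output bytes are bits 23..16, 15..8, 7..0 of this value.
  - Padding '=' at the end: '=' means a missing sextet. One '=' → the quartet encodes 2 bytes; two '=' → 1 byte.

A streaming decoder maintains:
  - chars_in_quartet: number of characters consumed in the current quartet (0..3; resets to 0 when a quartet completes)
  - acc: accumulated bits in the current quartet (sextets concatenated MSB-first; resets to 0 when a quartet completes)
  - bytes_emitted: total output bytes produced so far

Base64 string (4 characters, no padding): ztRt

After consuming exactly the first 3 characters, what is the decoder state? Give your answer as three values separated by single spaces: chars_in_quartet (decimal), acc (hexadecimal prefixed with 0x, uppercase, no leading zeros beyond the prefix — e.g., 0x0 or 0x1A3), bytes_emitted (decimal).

Answer: 3 0x33B51 0

Derivation:
After char 0 ('z'=51): chars_in_quartet=1 acc=0x33 bytes_emitted=0
After char 1 ('t'=45): chars_in_quartet=2 acc=0xCED bytes_emitted=0
After char 2 ('R'=17): chars_in_quartet=3 acc=0x33B51 bytes_emitted=0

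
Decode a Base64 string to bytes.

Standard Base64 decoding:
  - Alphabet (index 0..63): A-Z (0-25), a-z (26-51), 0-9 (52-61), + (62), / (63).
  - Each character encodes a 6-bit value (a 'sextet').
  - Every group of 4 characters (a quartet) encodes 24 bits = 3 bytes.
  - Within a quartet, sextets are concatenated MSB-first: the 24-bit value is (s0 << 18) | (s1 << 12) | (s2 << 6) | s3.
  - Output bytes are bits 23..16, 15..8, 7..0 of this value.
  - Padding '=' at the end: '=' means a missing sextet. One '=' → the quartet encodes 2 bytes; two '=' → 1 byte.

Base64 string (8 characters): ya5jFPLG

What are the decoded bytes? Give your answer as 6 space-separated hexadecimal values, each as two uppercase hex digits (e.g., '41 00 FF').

After char 0 ('y'=50): chars_in_quartet=1 acc=0x32 bytes_emitted=0
After char 1 ('a'=26): chars_in_quartet=2 acc=0xC9A bytes_emitted=0
After char 2 ('5'=57): chars_in_quartet=3 acc=0x326B9 bytes_emitted=0
After char 3 ('j'=35): chars_in_quartet=4 acc=0xC9AE63 -> emit C9 AE 63, reset; bytes_emitted=3
After char 4 ('F'=5): chars_in_quartet=1 acc=0x5 bytes_emitted=3
After char 5 ('P'=15): chars_in_quartet=2 acc=0x14F bytes_emitted=3
After char 6 ('L'=11): chars_in_quartet=3 acc=0x53CB bytes_emitted=3
After char 7 ('G'=6): chars_in_quartet=4 acc=0x14F2C6 -> emit 14 F2 C6, reset; bytes_emitted=6

Answer: C9 AE 63 14 F2 C6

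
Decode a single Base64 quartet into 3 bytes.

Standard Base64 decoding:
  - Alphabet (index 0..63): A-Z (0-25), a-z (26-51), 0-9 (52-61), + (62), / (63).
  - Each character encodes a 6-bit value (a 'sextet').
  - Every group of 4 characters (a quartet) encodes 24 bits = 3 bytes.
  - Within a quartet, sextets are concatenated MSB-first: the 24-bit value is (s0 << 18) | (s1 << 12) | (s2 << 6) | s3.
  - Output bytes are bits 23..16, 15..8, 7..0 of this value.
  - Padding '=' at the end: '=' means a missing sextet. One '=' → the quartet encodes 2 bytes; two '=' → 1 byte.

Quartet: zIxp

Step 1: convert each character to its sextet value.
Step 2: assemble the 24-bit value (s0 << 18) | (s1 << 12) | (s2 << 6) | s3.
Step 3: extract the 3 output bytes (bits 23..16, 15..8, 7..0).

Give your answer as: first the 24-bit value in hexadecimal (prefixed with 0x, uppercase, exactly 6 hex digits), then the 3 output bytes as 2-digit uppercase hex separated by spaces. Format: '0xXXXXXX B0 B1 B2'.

Sextets: z=51, I=8, x=49, p=41
24-bit: (51<<18) | (8<<12) | (49<<6) | 41
      = 0xCC0000 | 0x008000 | 0x000C40 | 0x000029
      = 0xCC8C69
Bytes: (v>>16)&0xFF=CC, (v>>8)&0xFF=8C, v&0xFF=69

Answer: 0xCC8C69 CC 8C 69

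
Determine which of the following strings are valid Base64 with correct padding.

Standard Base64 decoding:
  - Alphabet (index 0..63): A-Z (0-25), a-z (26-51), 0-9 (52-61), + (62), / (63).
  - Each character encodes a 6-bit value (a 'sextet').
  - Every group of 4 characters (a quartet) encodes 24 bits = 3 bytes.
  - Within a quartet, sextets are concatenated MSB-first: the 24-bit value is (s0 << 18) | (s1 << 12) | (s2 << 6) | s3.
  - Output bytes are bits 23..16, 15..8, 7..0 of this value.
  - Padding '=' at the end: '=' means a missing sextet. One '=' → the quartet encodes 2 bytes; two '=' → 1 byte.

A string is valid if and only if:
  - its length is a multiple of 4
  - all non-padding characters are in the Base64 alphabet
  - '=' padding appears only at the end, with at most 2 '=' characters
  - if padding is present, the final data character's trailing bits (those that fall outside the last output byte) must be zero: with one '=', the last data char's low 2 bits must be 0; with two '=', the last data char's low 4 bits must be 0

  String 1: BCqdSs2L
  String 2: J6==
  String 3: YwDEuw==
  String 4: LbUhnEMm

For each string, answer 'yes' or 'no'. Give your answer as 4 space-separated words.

Answer: yes no yes yes

Derivation:
String 1: 'BCqdSs2L' → valid
String 2: 'J6==' → invalid (bad trailing bits)
String 3: 'YwDEuw==' → valid
String 4: 'LbUhnEMm' → valid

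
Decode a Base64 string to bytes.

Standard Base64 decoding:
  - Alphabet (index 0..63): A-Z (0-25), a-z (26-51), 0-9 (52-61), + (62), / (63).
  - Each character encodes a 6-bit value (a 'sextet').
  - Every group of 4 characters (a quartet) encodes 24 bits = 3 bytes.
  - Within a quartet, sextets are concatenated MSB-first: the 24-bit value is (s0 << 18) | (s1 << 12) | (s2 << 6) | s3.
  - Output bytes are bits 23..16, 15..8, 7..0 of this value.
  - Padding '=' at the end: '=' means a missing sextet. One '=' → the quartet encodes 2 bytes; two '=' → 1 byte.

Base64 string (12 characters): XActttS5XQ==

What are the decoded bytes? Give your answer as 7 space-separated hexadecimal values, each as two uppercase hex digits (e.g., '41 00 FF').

Answer: 5C 07 2D B6 D4 B9 5D

Derivation:
After char 0 ('X'=23): chars_in_quartet=1 acc=0x17 bytes_emitted=0
After char 1 ('A'=0): chars_in_quartet=2 acc=0x5C0 bytes_emitted=0
After char 2 ('c'=28): chars_in_quartet=3 acc=0x1701C bytes_emitted=0
After char 3 ('t'=45): chars_in_quartet=4 acc=0x5C072D -> emit 5C 07 2D, reset; bytes_emitted=3
After char 4 ('t'=45): chars_in_quartet=1 acc=0x2D bytes_emitted=3
After char 5 ('t'=45): chars_in_quartet=2 acc=0xB6D bytes_emitted=3
After char 6 ('S'=18): chars_in_quartet=3 acc=0x2DB52 bytes_emitted=3
After char 7 ('5'=57): chars_in_quartet=4 acc=0xB6D4B9 -> emit B6 D4 B9, reset; bytes_emitted=6
After char 8 ('X'=23): chars_in_quartet=1 acc=0x17 bytes_emitted=6
After char 9 ('Q'=16): chars_in_quartet=2 acc=0x5D0 bytes_emitted=6
Padding '==': partial quartet acc=0x5D0 -> emit 5D; bytes_emitted=7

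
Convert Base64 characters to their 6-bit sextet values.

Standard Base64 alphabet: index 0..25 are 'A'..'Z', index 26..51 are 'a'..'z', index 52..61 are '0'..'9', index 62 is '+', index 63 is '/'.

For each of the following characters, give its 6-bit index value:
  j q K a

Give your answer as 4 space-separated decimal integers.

'j': a..z range, 26 + ord('j') − ord('a') = 35
'q': a..z range, 26 + ord('q') − ord('a') = 42
'K': A..Z range, ord('K') − ord('A') = 10
'a': a..z range, 26 + ord('a') − ord('a') = 26

Answer: 35 42 10 26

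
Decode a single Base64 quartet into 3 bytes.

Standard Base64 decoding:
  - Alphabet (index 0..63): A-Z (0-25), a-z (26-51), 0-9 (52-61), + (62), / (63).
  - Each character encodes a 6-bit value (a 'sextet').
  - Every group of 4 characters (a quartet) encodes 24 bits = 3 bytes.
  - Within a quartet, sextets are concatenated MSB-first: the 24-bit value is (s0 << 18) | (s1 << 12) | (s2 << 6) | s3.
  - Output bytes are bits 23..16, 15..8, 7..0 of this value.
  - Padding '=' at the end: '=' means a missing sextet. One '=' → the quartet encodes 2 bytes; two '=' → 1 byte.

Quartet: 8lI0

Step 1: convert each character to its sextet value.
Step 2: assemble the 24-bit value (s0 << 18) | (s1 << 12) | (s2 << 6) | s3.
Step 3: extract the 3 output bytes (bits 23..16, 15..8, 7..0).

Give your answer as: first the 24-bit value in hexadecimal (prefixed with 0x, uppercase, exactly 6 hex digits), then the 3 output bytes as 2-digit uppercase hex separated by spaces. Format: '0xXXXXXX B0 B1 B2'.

Sextets: 8=60, l=37, I=8, 0=52
24-bit: (60<<18) | (37<<12) | (8<<6) | 52
      = 0xF00000 | 0x025000 | 0x000200 | 0x000034
      = 0xF25234
Bytes: (v>>16)&0xFF=F2, (v>>8)&0xFF=52, v&0xFF=34

Answer: 0xF25234 F2 52 34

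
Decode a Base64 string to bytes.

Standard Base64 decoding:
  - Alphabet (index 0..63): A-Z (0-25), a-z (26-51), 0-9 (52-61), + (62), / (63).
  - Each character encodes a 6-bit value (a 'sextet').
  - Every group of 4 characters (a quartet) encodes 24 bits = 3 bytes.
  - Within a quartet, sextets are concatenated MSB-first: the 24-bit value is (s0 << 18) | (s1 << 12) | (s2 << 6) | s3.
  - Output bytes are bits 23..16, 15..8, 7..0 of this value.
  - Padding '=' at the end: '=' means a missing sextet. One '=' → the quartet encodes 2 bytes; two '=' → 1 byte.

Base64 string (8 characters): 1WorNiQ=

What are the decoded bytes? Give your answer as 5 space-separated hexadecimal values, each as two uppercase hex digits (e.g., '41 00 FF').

After char 0 ('1'=53): chars_in_quartet=1 acc=0x35 bytes_emitted=0
After char 1 ('W'=22): chars_in_quartet=2 acc=0xD56 bytes_emitted=0
After char 2 ('o'=40): chars_in_quartet=3 acc=0x355A8 bytes_emitted=0
After char 3 ('r'=43): chars_in_quartet=4 acc=0xD56A2B -> emit D5 6A 2B, reset; bytes_emitted=3
After char 4 ('N'=13): chars_in_quartet=1 acc=0xD bytes_emitted=3
After char 5 ('i'=34): chars_in_quartet=2 acc=0x362 bytes_emitted=3
After char 6 ('Q'=16): chars_in_quartet=3 acc=0xD890 bytes_emitted=3
Padding '=': partial quartet acc=0xD890 -> emit 36 24; bytes_emitted=5

Answer: D5 6A 2B 36 24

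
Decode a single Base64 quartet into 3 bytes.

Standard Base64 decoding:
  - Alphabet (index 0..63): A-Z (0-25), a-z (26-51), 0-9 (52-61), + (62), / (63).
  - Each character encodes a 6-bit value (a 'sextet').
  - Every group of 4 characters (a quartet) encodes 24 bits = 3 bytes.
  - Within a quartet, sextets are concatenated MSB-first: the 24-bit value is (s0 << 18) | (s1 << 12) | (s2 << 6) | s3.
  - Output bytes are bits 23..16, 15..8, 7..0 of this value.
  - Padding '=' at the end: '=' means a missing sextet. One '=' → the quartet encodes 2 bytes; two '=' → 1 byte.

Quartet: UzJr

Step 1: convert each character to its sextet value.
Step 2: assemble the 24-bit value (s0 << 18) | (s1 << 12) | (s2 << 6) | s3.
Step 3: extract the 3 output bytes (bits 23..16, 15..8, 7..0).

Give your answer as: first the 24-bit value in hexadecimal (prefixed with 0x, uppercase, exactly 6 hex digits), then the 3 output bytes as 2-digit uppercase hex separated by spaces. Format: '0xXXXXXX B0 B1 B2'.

Answer: 0x53326B 53 32 6B

Derivation:
Sextets: U=20, z=51, J=9, r=43
24-bit: (20<<18) | (51<<12) | (9<<6) | 43
      = 0x500000 | 0x033000 | 0x000240 | 0x00002B
      = 0x53326B
Bytes: (v>>16)&0xFF=53, (v>>8)&0xFF=32, v&0xFF=6B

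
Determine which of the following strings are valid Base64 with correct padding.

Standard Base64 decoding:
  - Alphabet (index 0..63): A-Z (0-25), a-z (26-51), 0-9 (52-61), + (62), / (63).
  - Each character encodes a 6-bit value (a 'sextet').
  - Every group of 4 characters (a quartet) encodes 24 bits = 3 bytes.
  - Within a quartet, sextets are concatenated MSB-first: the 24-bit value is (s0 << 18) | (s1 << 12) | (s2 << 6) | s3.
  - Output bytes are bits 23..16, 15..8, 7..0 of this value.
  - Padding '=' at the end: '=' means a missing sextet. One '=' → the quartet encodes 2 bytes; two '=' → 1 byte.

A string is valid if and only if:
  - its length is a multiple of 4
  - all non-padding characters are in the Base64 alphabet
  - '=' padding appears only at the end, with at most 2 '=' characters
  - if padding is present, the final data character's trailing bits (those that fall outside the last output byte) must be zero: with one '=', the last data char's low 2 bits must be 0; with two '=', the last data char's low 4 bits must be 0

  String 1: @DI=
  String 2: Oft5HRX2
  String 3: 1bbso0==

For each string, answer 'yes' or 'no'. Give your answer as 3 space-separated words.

Answer: no yes no

Derivation:
String 1: '@DI=' → invalid (bad char(s): ['@'])
String 2: 'Oft5HRX2' → valid
String 3: '1bbso0==' → invalid (bad trailing bits)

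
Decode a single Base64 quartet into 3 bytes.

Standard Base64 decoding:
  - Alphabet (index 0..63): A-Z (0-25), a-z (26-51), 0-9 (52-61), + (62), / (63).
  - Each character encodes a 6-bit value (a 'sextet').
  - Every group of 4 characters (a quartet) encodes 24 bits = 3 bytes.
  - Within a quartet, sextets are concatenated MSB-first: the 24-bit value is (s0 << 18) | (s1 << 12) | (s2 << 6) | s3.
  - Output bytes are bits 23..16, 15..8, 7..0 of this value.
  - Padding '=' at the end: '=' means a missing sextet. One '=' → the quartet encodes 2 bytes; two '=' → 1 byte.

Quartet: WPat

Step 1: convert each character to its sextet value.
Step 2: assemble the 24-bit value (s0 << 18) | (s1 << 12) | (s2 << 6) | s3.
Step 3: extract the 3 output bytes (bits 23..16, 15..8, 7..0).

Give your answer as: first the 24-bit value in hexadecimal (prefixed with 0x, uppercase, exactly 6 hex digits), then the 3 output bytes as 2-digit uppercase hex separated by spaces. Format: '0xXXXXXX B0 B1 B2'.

Sextets: W=22, P=15, a=26, t=45
24-bit: (22<<18) | (15<<12) | (26<<6) | 45
      = 0x580000 | 0x00F000 | 0x000680 | 0x00002D
      = 0x58F6AD
Bytes: (v>>16)&0xFF=58, (v>>8)&0xFF=F6, v&0xFF=AD

Answer: 0x58F6AD 58 F6 AD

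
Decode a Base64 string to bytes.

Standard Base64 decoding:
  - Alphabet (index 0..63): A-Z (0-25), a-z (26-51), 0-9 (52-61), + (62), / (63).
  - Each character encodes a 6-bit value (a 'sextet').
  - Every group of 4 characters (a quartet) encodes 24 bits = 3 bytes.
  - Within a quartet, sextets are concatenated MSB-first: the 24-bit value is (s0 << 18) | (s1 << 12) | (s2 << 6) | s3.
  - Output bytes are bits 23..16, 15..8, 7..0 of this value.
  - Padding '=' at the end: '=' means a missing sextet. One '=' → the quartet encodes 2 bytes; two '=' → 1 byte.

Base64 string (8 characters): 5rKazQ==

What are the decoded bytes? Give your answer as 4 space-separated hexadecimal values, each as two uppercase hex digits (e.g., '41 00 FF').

After char 0 ('5'=57): chars_in_quartet=1 acc=0x39 bytes_emitted=0
After char 1 ('r'=43): chars_in_quartet=2 acc=0xE6B bytes_emitted=0
After char 2 ('K'=10): chars_in_quartet=3 acc=0x39ACA bytes_emitted=0
After char 3 ('a'=26): chars_in_quartet=4 acc=0xE6B29A -> emit E6 B2 9A, reset; bytes_emitted=3
After char 4 ('z'=51): chars_in_quartet=1 acc=0x33 bytes_emitted=3
After char 5 ('Q'=16): chars_in_quartet=2 acc=0xCD0 bytes_emitted=3
Padding '==': partial quartet acc=0xCD0 -> emit CD; bytes_emitted=4

Answer: E6 B2 9A CD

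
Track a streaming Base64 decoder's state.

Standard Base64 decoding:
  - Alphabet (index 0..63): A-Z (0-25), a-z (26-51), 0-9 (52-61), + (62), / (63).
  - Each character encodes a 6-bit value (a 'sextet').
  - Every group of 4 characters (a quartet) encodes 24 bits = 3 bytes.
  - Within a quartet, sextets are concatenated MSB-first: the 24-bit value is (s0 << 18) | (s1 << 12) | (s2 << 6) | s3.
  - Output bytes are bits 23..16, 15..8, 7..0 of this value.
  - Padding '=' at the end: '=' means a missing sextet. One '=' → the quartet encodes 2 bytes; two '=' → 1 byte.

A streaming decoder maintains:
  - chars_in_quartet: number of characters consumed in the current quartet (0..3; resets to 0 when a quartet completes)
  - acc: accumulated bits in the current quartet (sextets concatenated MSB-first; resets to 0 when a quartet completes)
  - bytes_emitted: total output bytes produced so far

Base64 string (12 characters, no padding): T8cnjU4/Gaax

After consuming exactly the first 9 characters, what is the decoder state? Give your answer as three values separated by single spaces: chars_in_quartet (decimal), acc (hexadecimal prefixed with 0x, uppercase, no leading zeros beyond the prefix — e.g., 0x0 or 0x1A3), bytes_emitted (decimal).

Answer: 1 0x6 6

Derivation:
After char 0 ('T'=19): chars_in_quartet=1 acc=0x13 bytes_emitted=0
After char 1 ('8'=60): chars_in_quartet=2 acc=0x4FC bytes_emitted=0
After char 2 ('c'=28): chars_in_quartet=3 acc=0x13F1C bytes_emitted=0
After char 3 ('n'=39): chars_in_quartet=4 acc=0x4FC727 -> emit 4F C7 27, reset; bytes_emitted=3
After char 4 ('j'=35): chars_in_quartet=1 acc=0x23 bytes_emitted=3
After char 5 ('U'=20): chars_in_quartet=2 acc=0x8D4 bytes_emitted=3
After char 6 ('4'=56): chars_in_quartet=3 acc=0x23538 bytes_emitted=3
After char 7 ('/'=63): chars_in_quartet=4 acc=0x8D4E3F -> emit 8D 4E 3F, reset; bytes_emitted=6
After char 8 ('G'=6): chars_in_quartet=1 acc=0x6 bytes_emitted=6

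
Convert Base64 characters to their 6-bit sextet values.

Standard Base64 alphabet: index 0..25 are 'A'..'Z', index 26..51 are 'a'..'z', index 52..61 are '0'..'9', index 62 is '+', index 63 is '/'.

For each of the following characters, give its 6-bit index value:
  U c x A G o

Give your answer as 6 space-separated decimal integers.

'U': A..Z range, ord('U') − ord('A') = 20
'c': a..z range, 26 + ord('c') − ord('a') = 28
'x': a..z range, 26 + ord('x') − ord('a') = 49
'A': A..Z range, ord('A') − ord('A') = 0
'G': A..Z range, ord('G') − ord('A') = 6
'o': a..z range, 26 + ord('o') − ord('a') = 40

Answer: 20 28 49 0 6 40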